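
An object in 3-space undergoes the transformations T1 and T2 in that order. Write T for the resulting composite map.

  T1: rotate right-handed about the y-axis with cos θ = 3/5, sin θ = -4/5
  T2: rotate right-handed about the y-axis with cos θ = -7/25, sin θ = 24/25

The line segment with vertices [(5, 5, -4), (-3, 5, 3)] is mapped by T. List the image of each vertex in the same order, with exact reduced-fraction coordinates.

T1 rotate right-handed about the y-axis with cos θ = 3/5, sin θ = -4/5: (5, 5, -4) → (31/5, 5, 8/5); (-3, 5, 3) → (-21/5, 5, -3/5)
T2 rotate right-handed about the y-axis with cos θ = -7/25, sin θ = 24/25: (31/5, 5, 8/5) → (-1/5, 5, -32/5); (-21/5, 5, -3/5) → (3/5, 5, 21/5)

image vertices: (-1/5, 5, -32/5), (3/5, 5, 21/5)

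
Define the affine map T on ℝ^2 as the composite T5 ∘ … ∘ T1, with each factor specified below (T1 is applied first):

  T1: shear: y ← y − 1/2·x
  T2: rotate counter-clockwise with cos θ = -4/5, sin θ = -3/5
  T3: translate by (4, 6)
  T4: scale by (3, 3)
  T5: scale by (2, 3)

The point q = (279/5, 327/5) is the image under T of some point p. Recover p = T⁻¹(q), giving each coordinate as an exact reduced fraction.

T1 = [1 0 0; -1/2 1 0; 0 0 1]
T2·T1 = [-11/10 3/5 0; -1/5 -4/5 0; 0 0 1]
T3·…·T1 = [-11/10 3/5 4; -1/5 -4/5 6; 0 0 1]
T4·…·T1 = [-33/10 9/5 12; -3/5 -12/5 18; 0 0 1]
T5·…·T1 = [-33/5 18/5 24; -9/5 -36/5 54; 0 0 1]
det M = 54; M⁻¹ = [-2/15 -1/15 34/5; 1/30 -11/90 29/5; 0 0 1]
M⁻¹ · (279/5, 327/5)ᵀ = (-5, -1/3)ᵀ

p = (-5, -1/3)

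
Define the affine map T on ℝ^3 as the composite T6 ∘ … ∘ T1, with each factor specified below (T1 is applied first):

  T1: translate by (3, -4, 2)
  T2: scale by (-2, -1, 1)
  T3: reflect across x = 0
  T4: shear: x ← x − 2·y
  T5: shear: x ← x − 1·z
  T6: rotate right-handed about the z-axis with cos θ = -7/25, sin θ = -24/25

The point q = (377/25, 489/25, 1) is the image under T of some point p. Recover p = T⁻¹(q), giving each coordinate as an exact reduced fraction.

T1 = [1 0 0 3; 0 1 0 -4; 0 0 1 2; 0 0 0 1]
T2·T1 = [-2 0 0 -6; 0 -1 0 4; 0 0 1 2; 0 0 0 1]
T3·…·T1 = [2 0 0 6; 0 -1 0 4; 0 0 1 2; 0 0 0 1]
T4·…·T1 = [2 2 0 -2; 0 -1 0 4; 0 0 1 2; 0 0 0 1]
T5·…·T1 = [2 2 -1 -4; 0 -1 0 4; 0 0 1 2; 0 0 0 1]
T6·…·T1 = [-14/25 -38/25 7/25 124/25; -48/25 -41/25 24/25 68/25; 0 0 1 2; 0 0 0 1]
det M = -2; M⁻¹ = [41/50 -19/25 1/2 -3; -24/25 7/25 0 4; 0 0 1 -2; 0 0 0 1]
M⁻¹ · (377/25, 489/25, 1)ᵀ = (-5, -5, -1)ᵀ

p = (-5, -5, -1)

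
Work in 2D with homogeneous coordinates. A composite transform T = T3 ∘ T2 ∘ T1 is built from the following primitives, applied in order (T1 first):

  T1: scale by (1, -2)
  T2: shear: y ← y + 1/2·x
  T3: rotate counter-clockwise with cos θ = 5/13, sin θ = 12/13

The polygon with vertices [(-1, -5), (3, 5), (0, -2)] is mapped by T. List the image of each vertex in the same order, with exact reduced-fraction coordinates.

T1 scale by (1, -2): (-1, -5) → (-1, 10); (3, 5) → (3, -10); (0, -2) → (0, 4)
T2 shear: y ← y + 1/2·x: (-1, 10) → (-1, 19/2); (3, -10) → (3, -17/2); (0, 4) → (0, 4)
T3 rotate counter-clockwise with cos θ = 5/13, sin θ = 12/13: (-1, 19/2) → (-119/13, 71/26); (3, -17/2) → (9, -1/2); (0, 4) → (-48/13, 20/13)

image vertices: (-119/13, 71/26), (9, -1/2), (-48/13, 20/13)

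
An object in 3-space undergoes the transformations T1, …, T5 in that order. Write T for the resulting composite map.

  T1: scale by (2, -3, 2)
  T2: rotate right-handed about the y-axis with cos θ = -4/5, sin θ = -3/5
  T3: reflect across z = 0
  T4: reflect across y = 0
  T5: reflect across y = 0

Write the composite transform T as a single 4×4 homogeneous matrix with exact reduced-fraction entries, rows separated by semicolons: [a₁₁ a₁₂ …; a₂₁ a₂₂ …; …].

T = [-8/5 0 -6/5 0; 0 -3 0 0; -6/5 0 8/5 0; 0 0 0 1]

T1 = [2 0 0 0; 0 -3 0 0; 0 0 2 0; 0 0 0 1]
T2·T1 = [-8/5 0 -6/5 0; 0 -3 0 0; 6/5 0 -8/5 0; 0 0 0 1]
T3·…·T1 = [-8/5 0 -6/5 0; 0 -3 0 0; -6/5 0 8/5 0; 0 0 0 1]
T4·…·T1 = [-8/5 0 -6/5 0; 0 3 0 0; -6/5 0 8/5 0; 0 0 0 1]
T5·…·T1 = [-8/5 0 -6/5 0; 0 -3 0 0; -6/5 0 8/5 0; 0 0 0 1]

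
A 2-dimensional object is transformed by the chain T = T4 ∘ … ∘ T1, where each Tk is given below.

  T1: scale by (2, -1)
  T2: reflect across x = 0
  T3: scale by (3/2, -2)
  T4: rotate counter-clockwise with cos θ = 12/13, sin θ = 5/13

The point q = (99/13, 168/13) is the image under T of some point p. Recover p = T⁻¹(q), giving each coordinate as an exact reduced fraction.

p = (-4, 9/2)

T1 = [2 0 0; 0 -1 0; 0 0 1]
T2·T1 = [-2 0 0; 0 -1 0; 0 0 1]
T3·…·T1 = [-3 0 0; 0 2 0; 0 0 1]
T4·…·T1 = [-36/13 -10/13 0; -15/13 24/13 0; 0 0 1]
det M = -6; M⁻¹ = [-4/13 -5/39 0; -5/26 6/13 0; 0 0 1]
M⁻¹ · (99/13, 168/13)ᵀ = (-4, 9/2)ᵀ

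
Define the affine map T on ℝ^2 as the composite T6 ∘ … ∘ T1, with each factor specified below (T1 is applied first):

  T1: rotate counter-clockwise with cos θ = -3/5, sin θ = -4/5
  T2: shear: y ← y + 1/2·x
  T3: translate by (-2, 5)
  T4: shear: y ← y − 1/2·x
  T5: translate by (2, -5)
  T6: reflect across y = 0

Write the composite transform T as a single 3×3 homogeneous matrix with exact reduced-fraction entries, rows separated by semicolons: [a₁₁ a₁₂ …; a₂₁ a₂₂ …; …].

T1 = [-3/5 4/5 0; -4/5 -3/5 0; 0 0 1]
T2·T1 = [-3/5 4/5 0; -11/10 -1/5 0; 0 0 1]
T3·…·T1 = [-3/5 4/5 -2; -11/10 -1/5 5; 0 0 1]
T4·…·T1 = [-3/5 4/5 -2; -4/5 -3/5 6; 0 0 1]
T5·…·T1 = [-3/5 4/5 0; -4/5 -3/5 1; 0 0 1]
T6·…·T1 = [-3/5 4/5 0; 4/5 3/5 -1; 0 0 1]

T = [-3/5 4/5 0; 4/5 3/5 -1; 0 0 1]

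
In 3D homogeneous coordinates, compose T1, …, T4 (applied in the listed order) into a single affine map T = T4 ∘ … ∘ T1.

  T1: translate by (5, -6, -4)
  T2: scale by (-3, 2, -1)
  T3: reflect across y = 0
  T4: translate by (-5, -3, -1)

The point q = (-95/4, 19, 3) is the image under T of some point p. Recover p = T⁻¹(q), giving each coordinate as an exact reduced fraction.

p = (5/4, -5, 0)

T1 = [1 0 0 5; 0 1 0 -6; 0 0 1 -4; 0 0 0 1]
T2·T1 = [-3 0 0 -15; 0 2 0 -12; 0 0 -1 4; 0 0 0 1]
T3·…·T1 = [-3 0 0 -15; 0 -2 0 12; 0 0 -1 4; 0 0 0 1]
T4·…·T1 = [-3 0 0 -20; 0 -2 0 9; 0 0 -1 3; 0 0 0 1]
det M = -6; M⁻¹ = [-1/3 0 0 -20/3; 0 -1/2 0 9/2; 0 0 -1 3; 0 0 0 1]
M⁻¹ · (-95/4, 19, 3)ᵀ = (5/4, -5, 0)ᵀ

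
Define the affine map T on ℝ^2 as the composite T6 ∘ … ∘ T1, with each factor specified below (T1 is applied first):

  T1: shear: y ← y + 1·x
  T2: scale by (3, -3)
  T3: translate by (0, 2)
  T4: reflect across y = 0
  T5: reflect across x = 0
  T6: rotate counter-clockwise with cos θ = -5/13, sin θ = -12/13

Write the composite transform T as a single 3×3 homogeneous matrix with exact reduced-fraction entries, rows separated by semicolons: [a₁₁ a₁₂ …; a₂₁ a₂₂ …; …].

T1 = [1 0 0; 1 1 0; 0 0 1]
T2·T1 = [3 0 0; -3 -3 0; 0 0 1]
T3·…·T1 = [3 0 0; -3 -3 2; 0 0 1]
T4·…·T1 = [3 0 0; 3 3 -2; 0 0 1]
T5·…·T1 = [-3 0 0; 3 3 -2; 0 0 1]
T6·…·T1 = [51/13 36/13 -24/13; 21/13 -15/13 10/13; 0 0 1]

T = [51/13 36/13 -24/13; 21/13 -15/13 10/13; 0 0 1]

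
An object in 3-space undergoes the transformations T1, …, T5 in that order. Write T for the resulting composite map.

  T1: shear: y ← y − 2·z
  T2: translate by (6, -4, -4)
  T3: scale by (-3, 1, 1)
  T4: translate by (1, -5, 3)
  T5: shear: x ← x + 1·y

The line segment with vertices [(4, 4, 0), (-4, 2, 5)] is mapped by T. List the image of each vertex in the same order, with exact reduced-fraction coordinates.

T1 shear: y ← y − 2·z: (4, 4, 0) → (4, 4, 0); (-4, 2, 5) → (-4, -8, 5)
T2 translate by (6, -4, -4): (4, 4, 0) → (10, 0, -4); (-4, -8, 5) → (2, -12, 1)
T3 scale by (-3, 1, 1): (10, 0, -4) → (-30, 0, -4); (2, -12, 1) → (-6, -12, 1)
T4 translate by (1, -5, 3): (-30, 0, -4) → (-29, -5, -1); (-6, -12, 1) → (-5, -17, 4)
T5 shear: x ← x + 1·y: (-29, -5, -1) → (-34, -5, -1); (-5, -17, 4) → (-22, -17, 4)

image vertices: (-34, -5, -1), (-22, -17, 4)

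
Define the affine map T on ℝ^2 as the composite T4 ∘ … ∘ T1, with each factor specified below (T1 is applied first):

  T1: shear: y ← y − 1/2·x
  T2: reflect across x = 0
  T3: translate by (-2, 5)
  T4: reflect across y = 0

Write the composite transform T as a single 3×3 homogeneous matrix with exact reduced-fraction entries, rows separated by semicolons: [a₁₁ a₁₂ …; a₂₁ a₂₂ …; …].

T = [-1 0 -2; 1/2 -1 -5; 0 0 1]

T1 = [1 0 0; -1/2 1 0; 0 0 1]
T2·T1 = [-1 0 0; -1/2 1 0; 0 0 1]
T3·…·T1 = [-1 0 -2; -1/2 1 5; 0 0 1]
T4·…·T1 = [-1 0 -2; 1/2 -1 -5; 0 0 1]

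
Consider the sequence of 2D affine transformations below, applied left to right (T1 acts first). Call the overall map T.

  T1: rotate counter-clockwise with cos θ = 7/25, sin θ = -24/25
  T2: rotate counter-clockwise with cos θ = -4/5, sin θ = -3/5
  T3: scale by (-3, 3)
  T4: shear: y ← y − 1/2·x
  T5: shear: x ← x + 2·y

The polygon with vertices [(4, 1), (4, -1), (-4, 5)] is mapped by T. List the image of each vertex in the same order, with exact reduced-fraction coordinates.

image vertices: (48/5, -9/10), (96/5, 57/10), (-192/5, -189/10)

T1 rotate counter-clockwise with cos θ = 7/25, sin θ = -24/25: (4, 1) → (52/25, -89/25); (4, -1) → (4/25, -103/25); (-4, 5) → (92/25, 131/25)
T2 rotate counter-clockwise with cos θ = -4/5, sin θ = -3/5: (52/25, -89/25) → (-19/5, 8/5); (4/25, -103/25) → (-13/5, 16/5); (92/25, 131/25) → (1/5, -32/5)
T3 scale by (-3, 3): (-19/5, 8/5) → (57/5, 24/5); (-13/5, 16/5) → (39/5, 48/5); (1/5, -32/5) → (-3/5, -96/5)
T4 shear: y ← y − 1/2·x: (57/5, 24/5) → (57/5, -9/10); (39/5, 48/5) → (39/5, 57/10); (-3/5, -96/5) → (-3/5, -189/10)
T5 shear: x ← x + 2·y: (57/5, -9/10) → (48/5, -9/10); (39/5, 57/10) → (96/5, 57/10); (-3/5, -189/10) → (-192/5, -189/10)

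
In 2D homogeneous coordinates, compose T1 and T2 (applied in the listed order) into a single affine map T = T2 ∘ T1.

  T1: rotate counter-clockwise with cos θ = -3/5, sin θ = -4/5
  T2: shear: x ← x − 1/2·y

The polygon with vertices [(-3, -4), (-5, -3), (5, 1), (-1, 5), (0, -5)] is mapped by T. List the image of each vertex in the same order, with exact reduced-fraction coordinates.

image vertices: (-19/5, 24/5), (-23/10, 29/5), (1/10, -23/5), (57/10, -11/5), (-11/2, 3)

T1 rotate counter-clockwise with cos θ = -3/5, sin θ = -4/5: (-3, -4) → (-7/5, 24/5); (-5, -3) → (3/5, 29/5); (5, 1) → (-11/5, -23/5); (-1, 5) → (23/5, -11/5); (0, -5) → (-4, 3)
T2 shear: x ← x − 1/2·y: (-7/5, 24/5) → (-19/5, 24/5); (3/5, 29/5) → (-23/10, 29/5); (-11/5, -23/5) → (1/10, -23/5); (23/5, -11/5) → (57/10, -11/5); (-4, 3) → (-11/2, 3)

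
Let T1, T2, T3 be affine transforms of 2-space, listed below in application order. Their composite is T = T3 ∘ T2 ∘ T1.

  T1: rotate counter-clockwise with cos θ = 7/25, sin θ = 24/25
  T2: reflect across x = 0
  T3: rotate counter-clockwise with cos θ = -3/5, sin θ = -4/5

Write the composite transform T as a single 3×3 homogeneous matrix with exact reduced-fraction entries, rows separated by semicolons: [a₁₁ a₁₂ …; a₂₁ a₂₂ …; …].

T1 = [7/25 -24/25 0; 24/25 7/25 0; 0 0 1]
T2·T1 = [-7/25 24/25 0; 24/25 7/25 0; 0 0 1]
T3·…·T1 = [117/125 -44/125 0; -44/125 -117/125 0; 0 0 1]

T = [117/125 -44/125 0; -44/125 -117/125 0; 0 0 1]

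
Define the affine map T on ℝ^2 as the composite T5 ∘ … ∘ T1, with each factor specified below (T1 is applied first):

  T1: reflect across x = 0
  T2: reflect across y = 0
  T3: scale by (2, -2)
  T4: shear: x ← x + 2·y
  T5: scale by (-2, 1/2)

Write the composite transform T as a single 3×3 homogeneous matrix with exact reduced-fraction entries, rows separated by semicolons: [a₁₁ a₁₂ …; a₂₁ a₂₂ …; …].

T = [4 -8 0; 0 1 0; 0 0 1]

T1 = [-1 0 0; 0 1 0; 0 0 1]
T2·T1 = [-1 0 0; 0 -1 0; 0 0 1]
T3·…·T1 = [-2 0 0; 0 2 0; 0 0 1]
T4·…·T1 = [-2 4 0; 0 2 0; 0 0 1]
T5·…·T1 = [4 -8 0; 0 1 0; 0 0 1]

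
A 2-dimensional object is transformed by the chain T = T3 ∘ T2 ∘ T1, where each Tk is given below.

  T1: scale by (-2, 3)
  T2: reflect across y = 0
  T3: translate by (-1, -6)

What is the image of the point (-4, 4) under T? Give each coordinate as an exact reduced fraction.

T(p) = (7, -18)

T1 scale by (-2, 3): (-4, 4) → (8, 12)
T2 reflect across y = 0: (8, 12) → (8, -12)
T3 translate by (-1, -6): (8, -12) → (7, -18)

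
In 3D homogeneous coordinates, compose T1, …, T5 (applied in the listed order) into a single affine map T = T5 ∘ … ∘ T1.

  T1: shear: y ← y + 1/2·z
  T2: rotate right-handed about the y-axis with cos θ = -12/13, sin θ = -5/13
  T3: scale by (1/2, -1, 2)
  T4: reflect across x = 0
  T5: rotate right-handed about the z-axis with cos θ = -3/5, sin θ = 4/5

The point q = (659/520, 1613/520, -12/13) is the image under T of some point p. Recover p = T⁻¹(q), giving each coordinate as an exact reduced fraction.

T1 = [1 0 0 0; 0 1 1/2 0; 0 0 1 0; 0 0 0 1]
T2·T1 = [-12/13 0 -5/13 0; 0 1 1/2 0; 5/13 0 -12/13 0; 0 0 0 1]
T3·…·T1 = [-6/13 0 -5/26 0; 0 -1 -1/2 0; 10/13 0 -24/13 0; 0 0 0 1]
T4·…·T1 = [6/13 0 5/26 0; 0 -1 -1/2 0; 10/13 0 -24/13 0; 0 0 0 1]
T5·…·T1 = [-18/65 4/5 37/130 0; 24/65 3/5 59/130 0; 10/13 0 -24/13 0; 0 0 0 1]
det M = 1; M⁻¹ = [-72/65 96/65 5/26 0; 67/65 19/65 3/13 0; -6/13 8/13 -6/13 0; 0 0 0 1]
M⁻¹ · (659/520, 1613/520, -12/13)ᵀ = (3, 2, 7/4)ᵀ

p = (3, 2, 7/4)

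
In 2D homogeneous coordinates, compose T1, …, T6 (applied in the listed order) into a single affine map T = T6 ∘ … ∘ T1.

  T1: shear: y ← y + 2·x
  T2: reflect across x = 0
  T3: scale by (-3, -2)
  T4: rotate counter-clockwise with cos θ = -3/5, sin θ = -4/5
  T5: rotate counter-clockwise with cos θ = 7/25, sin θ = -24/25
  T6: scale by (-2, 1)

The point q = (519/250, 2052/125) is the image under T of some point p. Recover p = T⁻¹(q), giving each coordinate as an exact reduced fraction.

T1 = [1 0 0; 2 1 0; 0 0 1]
T2·T1 = [-1 0 0; 2 1 0; 0 0 1]
T3·…·T1 = [3 0 0; -4 -2 0; 0 0 1]
T4·…·T1 = [-5 -8/5 0; 0 6/5 0; 0 0 1]
T5·…·T1 = [-7/5 88/125 0; 24/5 234/125 0; 0 0 1]
T6·…·T1 = [14/5 -176/125 0; 24/5 234/125 0; 0 0 1]
det M = 12; M⁻¹ = [39/250 44/375 0; -2/5 7/30 0; 0 0 1]
M⁻¹ · (519/250, 2052/125)ᵀ = (9/4, 3)ᵀ

p = (9/4, 3)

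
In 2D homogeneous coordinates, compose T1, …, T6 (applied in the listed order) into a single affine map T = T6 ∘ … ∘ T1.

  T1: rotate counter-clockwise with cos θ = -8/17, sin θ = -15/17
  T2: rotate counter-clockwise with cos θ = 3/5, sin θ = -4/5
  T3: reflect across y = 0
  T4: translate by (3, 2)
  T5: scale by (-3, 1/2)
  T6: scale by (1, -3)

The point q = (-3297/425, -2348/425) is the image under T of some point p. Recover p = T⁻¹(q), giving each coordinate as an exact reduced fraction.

p = (2/3, 8/5)

T1 = [-8/17 15/17 0; -15/17 -8/17 0; 0 0 1]
T2·T1 = [-84/85 13/85 0; -13/85 -84/85 0; 0 0 1]
T3·…·T1 = [-84/85 13/85 0; 13/85 84/85 0; 0 0 1]
T4·…·T1 = [-84/85 13/85 3; 13/85 84/85 2; 0 0 1]
T5·…·T1 = [252/85 -39/85 -9; 13/170 42/85 1; 0 0 1]
T6·…·T1 = [252/85 -39/85 -9; -39/170 -126/85 -3; 0 0 1]
det M = -9/2; M⁻¹ = [28/85 -26/255 226/85; -13/255 -56/85 -207/85; 0 0 1]
M⁻¹ · (-3297/425, -2348/425)ᵀ = (2/3, 8/5)ᵀ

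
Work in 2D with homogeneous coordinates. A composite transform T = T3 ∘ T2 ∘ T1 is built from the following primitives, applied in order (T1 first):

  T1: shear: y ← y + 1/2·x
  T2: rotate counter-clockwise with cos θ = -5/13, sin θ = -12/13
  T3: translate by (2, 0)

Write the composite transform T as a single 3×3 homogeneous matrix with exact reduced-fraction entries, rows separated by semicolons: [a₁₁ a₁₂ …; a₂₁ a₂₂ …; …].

T1 = [1 0 0; 1/2 1 0; 0 0 1]
T2·T1 = [1/13 12/13 0; -29/26 -5/13 0; 0 0 1]
T3·…·T1 = [1/13 12/13 2; -29/26 -5/13 0; 0 0 1]

T = [1/13 12/13 2; -29/26 -5/13 0; 0 0 1]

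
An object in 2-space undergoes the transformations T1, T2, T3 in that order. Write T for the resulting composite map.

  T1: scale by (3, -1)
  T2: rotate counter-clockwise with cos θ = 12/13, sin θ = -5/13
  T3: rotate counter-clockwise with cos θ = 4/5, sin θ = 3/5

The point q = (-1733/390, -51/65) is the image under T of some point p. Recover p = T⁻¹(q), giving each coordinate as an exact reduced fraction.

p = (-3/2, -1/3)

T1 = [3 0 0; 0 -1 0; 0 0 1]
T2·T1 = [36/13 -5/13 0; -15/13 -12/13 0; 0 0 1]
T3·…·T1 = [189/65 16/65 0; 48/65 -63/65 0; 0 0 1]
det M = -3; M⁻¹ = [21/65 16/195 0; 16/65 -63/65 0; 0 0 1]
M⁻¹ · (-1733/390, -51/65)ᵀ = (-3/2, -1/3)ᵀ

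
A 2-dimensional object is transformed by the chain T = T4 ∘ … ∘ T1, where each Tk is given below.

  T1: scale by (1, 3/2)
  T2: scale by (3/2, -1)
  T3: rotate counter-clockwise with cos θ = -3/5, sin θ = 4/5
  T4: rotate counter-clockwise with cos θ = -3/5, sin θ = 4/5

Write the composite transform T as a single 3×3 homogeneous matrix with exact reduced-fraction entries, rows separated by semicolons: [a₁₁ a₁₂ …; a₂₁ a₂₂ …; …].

T = [-21/50 -36/25 0; -36/25 21/50 0; 0 0 1]

T1 = [1 0 0; 0 3/2 0; 0 0 1]
T2·T1 = [3/2 0 0; 0 -3/2 0; 0 0 1]
T3·…·T1 = [-9/10 6/5 0; 6/5 9/10 0; 0 0 1]
T4·…·T1 = [-21/50 -36/25 0; -36/25 21/50 0; 0 0 1]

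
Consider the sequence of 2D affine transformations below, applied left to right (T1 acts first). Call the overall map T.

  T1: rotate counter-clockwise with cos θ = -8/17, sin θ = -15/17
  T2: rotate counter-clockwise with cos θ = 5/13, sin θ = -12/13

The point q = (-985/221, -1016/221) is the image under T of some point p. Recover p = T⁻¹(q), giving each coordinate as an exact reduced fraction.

p = (4, 5)

T1 = [-8/17 15/17 0; -15/17 -8/17 0; 0 0 1]
T2·T1 = [-220/221 -21/221 0; 21/221 -220/221 0; 0 0 1]
det M = 1; M⁻¹ = [-220/221 21/221 0; -21/221 -220/221 0; 0 0 1]
M⁻¹ · (-985/221, -1016/221)ᵀ = (4, 5)ᵀ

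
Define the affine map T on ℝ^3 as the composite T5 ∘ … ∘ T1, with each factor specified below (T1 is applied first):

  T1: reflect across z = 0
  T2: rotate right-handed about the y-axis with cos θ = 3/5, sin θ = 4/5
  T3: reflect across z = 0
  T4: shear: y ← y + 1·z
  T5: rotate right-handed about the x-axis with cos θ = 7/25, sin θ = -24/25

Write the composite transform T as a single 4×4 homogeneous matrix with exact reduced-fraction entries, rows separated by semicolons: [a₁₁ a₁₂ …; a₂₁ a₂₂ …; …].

T1 = [1 0 0 0; 0 1 0 0; 0 0 -1 0; 0 0 0 1]
T2·T1 = [3/5 0 -4/5 0; 0 1 0 0; -4/5 0 -3/5 0; 0 0 0 1]
T3·…·T1 = [3/5 0 -4/5 0; 0 1 0 0; 4/5 0 3/5 0; 0 0 0 1]
T4·…·T1 = [3/5 0 -4/5 0; 4/5 1 3/5 0; 4/5 0 3/5 0; 0 0 0 1]
T5·…·T1 = [3/5 0 -4/5 0; 124/125 7/25 93/125 0; -68/125 -24/25 -51/125 0; 0 0 0 1]

T = [3/5 0 -4/5 0; 124/125 7/25 93/125 0; -68/125 -24/25 -51/125 0; 0 0 0 1]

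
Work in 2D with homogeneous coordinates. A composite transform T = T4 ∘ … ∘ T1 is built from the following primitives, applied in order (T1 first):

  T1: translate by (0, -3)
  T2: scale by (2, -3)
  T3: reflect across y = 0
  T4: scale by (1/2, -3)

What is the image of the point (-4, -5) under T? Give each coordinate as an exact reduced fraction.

T(p) = (-4, 72)

T1 translate by (0, -3): (-4, -5) → (-4, -8)
T2 scale by (2, -3): (-4, -8) → (-8, 24)
T3 reflect across y = 0: (-8, 24) → (-8, -24)
T4 scale by (1/2, -3): (-8, -24) → (-4, 72)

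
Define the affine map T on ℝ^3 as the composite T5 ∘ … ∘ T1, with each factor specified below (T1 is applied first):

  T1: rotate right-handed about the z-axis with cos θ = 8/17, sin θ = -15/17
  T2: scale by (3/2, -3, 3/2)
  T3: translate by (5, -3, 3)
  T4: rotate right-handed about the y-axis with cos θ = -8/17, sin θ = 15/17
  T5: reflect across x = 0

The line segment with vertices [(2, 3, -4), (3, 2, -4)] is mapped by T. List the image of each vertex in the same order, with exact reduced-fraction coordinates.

T1 rotate right-handed about the z-axis with cos θ = 8/17, sin θ = -15/17: (2, 3, -4) → (61/17, -6/17, -4); (3, 2, -4) → (54/17, -29/17, -4)
T2 scale by (3/2, -3, 3/2): (61/17, -6/17, -4) → (183/34, 18/17, -6); (54/17, -29/17, -4) → (81/17, 87/17, -6)
T3 translate by (5, -3, 3): (183/34, 18/17, -6) → (353/34, -33/17, -3); (81/17, 87/17, -6) → (166/17, 36/17, -3)
T4 rotate right-handed about the y-axis with cos θ = -8/17, sin θ = 15/17: (353/34, -33/17, -3) → (-2177/289, -33/17, -4479/578); (166/17, 36/17, -3) → (-2093/289, 36/17, -2082/289)
T5 reflect across x = 0: (-2177/289, -33/17, -4479/578) → (2177/289, -33/17, -4479/578); (-2093/289, 36/17, -2082/289) → (2093/289, 36/17, -2082/289)

image vertices: (2177/289, -33/17, -4479/578), (2093/289, 36/17, -2082/289)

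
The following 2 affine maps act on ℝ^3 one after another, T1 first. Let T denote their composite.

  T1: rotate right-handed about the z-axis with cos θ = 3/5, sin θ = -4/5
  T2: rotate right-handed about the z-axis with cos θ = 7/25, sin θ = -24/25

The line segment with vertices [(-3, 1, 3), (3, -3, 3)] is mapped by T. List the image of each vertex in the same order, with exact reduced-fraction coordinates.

T1 rotate right-handed about the z-axis with cos θ = 3/5, sin θ = -4/5: (-3, 1, 3) → (-1, 3, 3); (3, -3, 3) → (-3/5, -21/5, 3)
T2 rotate right-handed about the z-axis with cos θ = 7/25, sin θ = -24/25: (-1, 3, 3) → (13/5, 9/5, 3); (-3/5, -21/5, 3) → (-21/5, -3/5, 3)

image vertices: (13/5, 9/5, 3), (-21/5, -3/5, 3)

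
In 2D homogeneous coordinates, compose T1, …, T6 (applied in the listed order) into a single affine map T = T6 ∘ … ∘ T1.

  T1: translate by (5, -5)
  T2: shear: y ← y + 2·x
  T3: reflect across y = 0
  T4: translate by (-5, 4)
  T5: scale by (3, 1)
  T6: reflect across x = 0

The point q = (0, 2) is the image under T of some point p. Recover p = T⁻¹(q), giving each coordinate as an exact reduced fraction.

p = (0, -3)

T1 = [1 0 5; 0 1 -5; 0 0 1]
T2·T1 = [1 0 5; 2 1 5; 0 0 1]
T3·…·T1 = [1 0 5; -2 -1 -5; 0 0 1]
T4·…·T1 = [1 0 0; -2 -1 -1; 0 0 1]
T5·…·T1 = [3 0 0; -2 -1 -1; 0 0 1]
T6·…·T1 = [-3 0 0; -2 -1 -1; 0 0 1]
det M = 3; M⁻¹ = [-1/3 0 0; 2/3 -1 -1; 0 0 1]
M⁻¹ · (0, 2)ᵀ = (0, -3)ᵀ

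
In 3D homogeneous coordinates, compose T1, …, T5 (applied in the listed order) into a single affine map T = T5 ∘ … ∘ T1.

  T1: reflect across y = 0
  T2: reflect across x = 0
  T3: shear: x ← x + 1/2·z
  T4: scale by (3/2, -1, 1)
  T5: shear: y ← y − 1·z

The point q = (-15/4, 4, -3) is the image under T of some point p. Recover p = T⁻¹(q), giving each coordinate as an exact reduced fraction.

T1 = [1 0 0 0; 0 -1 0 0; 0 0 1 0; 0 0 0 1]
T2·T1 = [-1 0 0 0; 0 -1 0 0; 0 0 1 0; 0 0 0 1]
T3·…·T1 = [-1 0 1/2 0; 0 -1 0 0; 0 0 1 0; 0 0 0 1]
T4·…·T1 = [-3/2 0 3/4 0; 0 1 0 0; 0 0 1 0; 0 0 0 1]
T5·…·T1 = [-3/2 0 3/4 0; 0 1 -1 0; 0 0 1 0; 0 0 0 1]
det M = -3/2; M⁻¹ = [-2/3 0 1/2 0; 0 1 1 0; 0 0 1 0; 0 0 0 1]
M⁻¹ · (-15/4, 4, -3)ᵀ = (1, 1, -3)ᵀ

p = (1, 1, -3)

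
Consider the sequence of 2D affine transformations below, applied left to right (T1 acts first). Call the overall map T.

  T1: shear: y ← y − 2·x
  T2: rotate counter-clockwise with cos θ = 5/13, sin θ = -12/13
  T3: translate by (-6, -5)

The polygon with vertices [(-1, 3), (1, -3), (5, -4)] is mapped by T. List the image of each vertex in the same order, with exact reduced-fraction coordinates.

T1 shear: y ← y − 2·x: (-1, 3) → (-1, 5); (1, -3) → (1, -5); (5, -4) → (5, -14)
T2 rotate counter-clockwise with cos θ = 5/13, sin θ = -12/13: (-1, 5) → (55/13, 37/13); (1, -5) → (-55/13, -37/13); (5, -14) → (-11, -10)
T3 translate by (-6, -5): (55/13, 37/13) → (-23/13, -28/13); (-55/13, -37/13) → (-133/13, -102/13); (-11, -10) → (-17, -15)

image vertices: (-23/13, -28/13), (-133/13, -102/13), (-17, -15)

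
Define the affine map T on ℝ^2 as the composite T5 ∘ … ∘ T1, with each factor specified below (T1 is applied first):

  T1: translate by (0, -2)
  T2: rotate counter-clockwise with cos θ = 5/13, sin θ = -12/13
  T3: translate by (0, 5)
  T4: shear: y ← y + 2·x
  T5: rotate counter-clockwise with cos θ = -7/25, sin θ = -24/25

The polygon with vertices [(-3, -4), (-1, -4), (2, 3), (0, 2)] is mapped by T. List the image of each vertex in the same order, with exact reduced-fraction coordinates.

T1 translate by (0, -2): (-3, -4) → (-3, -6); (-1, -4) → (-1, -6); (2, 3) → (2, 1); (0, 2) → (0, 0)
T2 rotate counter-clockwise with cos θ = 5/13, sin θ = -12/13: (-3, -6) → (-87/13, 6/13); (-1, -6) → (-77/13, -18/13); (2, 1) → (22/13, -19/13); (0, 0) → (0, 0)
T3 translate by (0, 5): (-87/13, 6/13) → (-87/13, 71/13); (-77/13, -18/13) → (-77/13, 47/13); (22/13, -19/13) → (22/13, 46/13); (0, 0) → (0, 5)
T4 shear: y ← y + 2·x: (-87/13, 71/13) → (-87/13, -103/13); (-77/13, 47/13) → (-77/13, -107/13); (22/13, 46/13) → (22/13, 90/13); (0, 5) → (0, 5)
T5 rotate counter-clockwise with cos θ = -7/25, sin θ = -24/25: (-87/13, -103/13) → (-1863/325, 2809/325); (-77/13, -107/13) → (-2029/325, 2597/325); (22/13, 90/13) → (2006/325, -1158/325); (0, 5) → (24/5, -7/5)

image vertices: (-1863/325, 2809/325), (-2029/325, 2597/325), (2006/325, -1158/325), (24/5, -7/5)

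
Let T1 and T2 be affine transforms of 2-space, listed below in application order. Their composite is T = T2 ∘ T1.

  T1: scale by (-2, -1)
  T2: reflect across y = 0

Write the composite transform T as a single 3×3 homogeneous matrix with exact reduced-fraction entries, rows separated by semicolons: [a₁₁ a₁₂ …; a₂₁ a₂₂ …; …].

T = [-2 0 0; 0 1 0; 0 0 1]

T1 = [-2 0 0; 0 -1 0; 0 0 1]
T2·T1 = [-2 0 0; 0 1 0; 0 0 1]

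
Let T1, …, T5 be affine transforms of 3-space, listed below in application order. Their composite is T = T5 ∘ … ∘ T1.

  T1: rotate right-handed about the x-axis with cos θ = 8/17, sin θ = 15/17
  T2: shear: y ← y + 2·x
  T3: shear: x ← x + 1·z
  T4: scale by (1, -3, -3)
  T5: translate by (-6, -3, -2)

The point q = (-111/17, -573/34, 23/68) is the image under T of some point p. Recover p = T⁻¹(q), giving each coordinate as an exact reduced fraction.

T1 = [1 0 0 0; 0 8/17 -15/17 0; 0 15/17 8/17 0; 0 0 0 1]
T2·T1 = [1 0 0 0; 2 8/17 -15/17 0; 0 15/17 8/17 0; 0 0 0 1]
T3·…·T1 = [1 15/17 8/17 0; 2 8/17 -15/17 0; 0 15/17 8/17 0; 0 0 0 1]
T4·…·T1 = [1 15/17 8/17 0; -6 -24/17 45/17 0; 0 -45/17 -24/17 0; 0 0 0 1]
T5·…·T1 = [1 15/17 8/17 -6; -6 -24/17 45/17 -3; 0 -45/17 -24/17 -2; 0 0 0 1]
det M = 9; M⁻¹ = [1 0 1/3 20/3; -16/17 -8/51 -31/51 -22/3; 30/17 5/17 22/51 37/3; 0 0 0 1]
M⁻¹ · (-111/17, -573/34, 23/68)ᵀ = (1/4, 5/4, -4)ᵀ

p = (1/4, 5/4, -4)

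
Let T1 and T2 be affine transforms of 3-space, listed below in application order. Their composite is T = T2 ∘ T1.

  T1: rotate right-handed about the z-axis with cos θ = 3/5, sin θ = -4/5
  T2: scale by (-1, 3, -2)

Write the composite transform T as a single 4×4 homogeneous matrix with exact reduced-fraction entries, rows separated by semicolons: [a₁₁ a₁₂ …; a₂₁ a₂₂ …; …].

T1 = [3/5 4/5 0 0; -4/5 3/5 0 0; 0 0 1 0; 0 0 0 1]
T2·T1 = [-3/5 -4/5 0 0; -12/5 9/5 0 0; 0 0 -2 0; 0 0 0 1]

T = [-3/5 -4/5 0 0; -12/5 9/5 0 0; 0 0 -2 0; 0 0 0 1]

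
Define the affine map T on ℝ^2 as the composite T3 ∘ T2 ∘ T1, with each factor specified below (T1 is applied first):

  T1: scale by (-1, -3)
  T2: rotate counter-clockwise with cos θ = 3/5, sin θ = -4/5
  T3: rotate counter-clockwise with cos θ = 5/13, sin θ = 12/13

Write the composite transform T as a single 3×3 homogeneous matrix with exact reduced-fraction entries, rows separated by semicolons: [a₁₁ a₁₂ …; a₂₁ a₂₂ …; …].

T1 = [-1 0 0; 0 -3 0; 0 0 1]
T2·T1 = [-3/5 -12/5 0; 4/5 -9/5 0; 0 0 1]
T3·…·T1 = [-63/65 48/65 0; -16/65 -189/65 0; 0 0 1]

T = [-63/65 48/65 0; -16/65 -189/65 0; 0 0 1]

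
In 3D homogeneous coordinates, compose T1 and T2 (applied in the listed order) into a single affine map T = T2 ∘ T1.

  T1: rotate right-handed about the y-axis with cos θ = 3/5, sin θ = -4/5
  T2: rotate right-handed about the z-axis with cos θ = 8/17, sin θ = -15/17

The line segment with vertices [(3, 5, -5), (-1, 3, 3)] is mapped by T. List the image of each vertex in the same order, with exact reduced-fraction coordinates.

image vertices: (607/85, -47/17, -3/5), (21/17, 69/17, 1)

T1 rotate right-handed about the y-axis with cos θ = 3/5, sin θ = -4/5: (3, 5, -5) → (29/5, 5, -3/5); (-1, 3, 3) → (-3, 3, 1)
T2 rotate right-handed about the z-axis with cos θ = 8/17, sin θ = -15/17: (29/5, 5, -3/5) → (607/85, -47/17, -3/5); (-3, 3, 1) → (21/17, 69/17, 1)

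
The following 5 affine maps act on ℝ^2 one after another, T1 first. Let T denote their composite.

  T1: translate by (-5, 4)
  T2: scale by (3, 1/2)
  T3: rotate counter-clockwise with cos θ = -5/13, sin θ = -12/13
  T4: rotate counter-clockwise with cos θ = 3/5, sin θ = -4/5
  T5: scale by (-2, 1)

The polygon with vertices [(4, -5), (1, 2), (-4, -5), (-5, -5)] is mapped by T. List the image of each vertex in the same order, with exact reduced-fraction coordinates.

image vertices: (-362/65, 159/130), (-1608/65, 3/65), (-3386/65, 927/130), (-3764/65, 1023/130)

T1 translate by (-5, 4): (4, -5) → (-1, -1); (1, 2) → (-4, 6); (-4, -5) → (-9, -1); (-5, -5) → (-10, -1)
T2 scale by (3, 1/2): (-1, -1) → (-3, -1/2); (-4, 6) → (-12, 3); (-9, -1) → (-27, -1/2); (-10, -1) → (-30, -1/2)
T3 rotate counter-clockwise with cos θ = -5/13, sin θ = -12/13: (-3, -1/2) → (9/13, 77/26); (-12, 3) → (96/13, 129/13); (-27, -1/2) → (129/13, 653/26); (-30, -1/2) → (144/13, 725/26)
T4 rotate counter-clockwise with cos θ = 3/5, sin θ = -4/5: (9/13, 77/26) → (181/65, 159/130); (96/13, 129/13) → (804/65, 3/65); (129/13, 653/26) → (1693/65, 927/130); (144/13, 725/26) → (1882/65, 1023/130)
T5 scale by (-2, 1): (181/65, 159/130) → (-362/65, 159/130); (804/65, 3/65) → (-1608/65, 3/65); (1693/65, 927/130) → (-3386/65, 927/130); (1882/65, 1023/130) → (-3764/65, 1023/130)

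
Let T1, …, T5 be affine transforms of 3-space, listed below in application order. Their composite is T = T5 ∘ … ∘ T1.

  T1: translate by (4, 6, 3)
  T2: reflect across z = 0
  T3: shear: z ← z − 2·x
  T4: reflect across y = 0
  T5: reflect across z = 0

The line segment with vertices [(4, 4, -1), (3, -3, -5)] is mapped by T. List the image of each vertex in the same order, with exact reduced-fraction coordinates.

T1 translate by (4, 6, 3): (4, 4, -1) → (8, 10, 2); (3, -3, -5) → (7, 3, -2)
T2 reflect across z = 0: (8, 10, 2) → (8, 10, -2); (7, 3, -2) → (7, 3, 2)
T3 shear: z ← z − 2·x: (8, 10, -2) → (8, 10, -18); (7, 3, 2) → (7, 3, -12)
T4 reflect across y = 0: (8, 10, -18) → (8, -10, -18); (7, 3, -12) → (7, -3, -12)
T5 reflect across z = 0: (8, -10, -18) → (8, -10, 18); (7, -3, -12) → (7, -3, 12)

image vertices: (8, -10, 18), (7, -3, 12)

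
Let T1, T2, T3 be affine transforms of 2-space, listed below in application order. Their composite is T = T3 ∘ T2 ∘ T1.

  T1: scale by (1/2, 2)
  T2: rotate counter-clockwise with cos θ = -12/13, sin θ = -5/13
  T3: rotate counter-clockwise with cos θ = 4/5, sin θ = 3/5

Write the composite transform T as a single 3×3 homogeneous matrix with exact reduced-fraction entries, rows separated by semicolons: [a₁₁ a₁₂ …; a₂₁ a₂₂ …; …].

T = [-33/130 112/65 0; -28/65 -66/65 0; 0 0 1]

T1 = [1/2 0 0; 0 2 0; 0 0 1]
T2·T1 = [-6/13 10/13 0; -5/26 -24/13 0; 0 0 1]
T3·…·T1 = [-33/130 112/65 0; -28/65 -66/65 0; 0 0 1]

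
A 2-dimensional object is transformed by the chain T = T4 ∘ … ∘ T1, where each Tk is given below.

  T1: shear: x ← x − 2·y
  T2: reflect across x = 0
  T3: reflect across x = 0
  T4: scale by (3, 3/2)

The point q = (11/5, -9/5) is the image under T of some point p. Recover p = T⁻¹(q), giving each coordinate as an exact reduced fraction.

p = (-5/3, -6/5)

T1 = [1 -2 0; 0 1 0; 0 0 1]
T2·T1 = [-1 2 0; 0 1 0; 0 0 1]
T3·…·T1 = [1 -2 0; 0 1 0; 0 0 1]
T4·…·T1 = [3 -6 0; 0 3/2 0; 0 0 1]
det M = 9/2; M⁻¹ = [1/3 4/3 0; 0 2/3 0; 0 0 1]
M⁻¹ · (11/5, -9/5)ᵀ = (-5/3, -6/5)ᵀ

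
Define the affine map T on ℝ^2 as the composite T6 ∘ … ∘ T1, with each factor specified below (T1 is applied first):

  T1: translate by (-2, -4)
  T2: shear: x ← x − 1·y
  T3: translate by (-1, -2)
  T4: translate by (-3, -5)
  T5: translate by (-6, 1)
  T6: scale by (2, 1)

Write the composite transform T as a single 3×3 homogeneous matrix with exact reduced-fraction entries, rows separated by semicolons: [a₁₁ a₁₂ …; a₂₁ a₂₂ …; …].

T = [2 -2 -16; 0 1 -10; 0 0 1]

T1 = [1 0 -2; 0 1 -4; 0 0 1]
T2·T1 = [1 -1 2; 0 1 -4; 0 0 1]
T3·…·T1 = [1 -1 1; 0 1 -6; 0 0 1]
T4·…·T1 = [1 -1 -2; 0 1 -11; 0 0 1]
T5·…·T1 = [1 -1 -8; 0 1 -10; 0 0 1]
T6·…·T1 = [2 -2 -16; 0 1 -10; 0 0 1]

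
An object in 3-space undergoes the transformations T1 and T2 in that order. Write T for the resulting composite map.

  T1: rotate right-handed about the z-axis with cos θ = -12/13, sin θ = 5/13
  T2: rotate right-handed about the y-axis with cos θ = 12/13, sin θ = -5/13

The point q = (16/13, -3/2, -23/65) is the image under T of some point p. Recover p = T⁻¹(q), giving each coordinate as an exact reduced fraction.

T1 = [-12/13 -5/13 0 0; 5/13 -12/13 0 0; 0 0 1 0; 0 0 0 1]
T2·T1 = [-144/169 -60/169 -5/13 0; 5/13 -12/13 0 0; -60/169 -25/169 12/13 0; 0 0 0 1]
det M = 1; M⁻¹ = [-144/169 5/13 -60/169 0; -60/169 -12/13 -25/169 0; -5/13 0 12/13 0; 0 0 0 1]
M⁻¹ · (16/13, -3/2, -23/65)ᵀ = (-3/2, 1, -4/5)ᵀ

p = (-3/2, 1, -4/5)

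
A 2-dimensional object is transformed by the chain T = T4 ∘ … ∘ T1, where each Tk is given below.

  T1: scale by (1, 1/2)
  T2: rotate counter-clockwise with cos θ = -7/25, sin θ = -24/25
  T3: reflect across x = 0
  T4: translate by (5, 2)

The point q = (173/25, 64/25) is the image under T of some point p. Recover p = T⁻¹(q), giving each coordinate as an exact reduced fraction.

p = (0, -4)

T1 = [1 0 0; 0 1/2 0; 0 0 1]
T2·T1 = [-7/25 12/25 0; -24/25 -7/50 0; 0 0 1]
T3·…·T1 = [7/25 -12/25 0; -24/25 -7/50 0; 0 0 1]
T4·…·T1 = [7/25 -12/25 5; -24/25 -7/50 2; 0 0 1]
det M = -1/2; M⁻¹ = [7/25 -24/25 13/25; -48/25 -14/25 268/25; 0 0 1]
M⁻¹ · (173/25, 64/25)ᵀ = (0, -4)ᵀ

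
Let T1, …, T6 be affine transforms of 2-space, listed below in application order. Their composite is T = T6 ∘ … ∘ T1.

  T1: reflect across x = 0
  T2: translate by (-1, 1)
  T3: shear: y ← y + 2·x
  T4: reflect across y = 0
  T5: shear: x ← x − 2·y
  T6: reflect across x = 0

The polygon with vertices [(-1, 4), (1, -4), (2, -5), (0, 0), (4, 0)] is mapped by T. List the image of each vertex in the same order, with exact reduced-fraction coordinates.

T1 reflect across x = 0: (-1, 4) → (1, 4); (1, -4) → (-1, -4); (2, -5) → (-2, -5); (0, 0) → (0, 0); (4, 0) → (-4, 0)
T2 translate by (-1, 1): (1, 4) → (0, 5); (-1, -4) → (-2, -3); (-2, -5) → (-3, -4); (0, 0) → (-1, 1); (-4, 0) → (-5, 1)
T3 shear: y ← y + 2·x: (0, 5) → (0, 5); (-2, -3) → (-2, -7); (-3, -4) → (-3, -10); (-1, 1) → (-1, -1); (-5, 1) → (-5, -9)
T4 reflect across y = 0: (0, 5) → (0, -5); (-2, -7) → (-2, 7); (-3, -10) → (-3, 10); (-1, -1) → (-1, 1); (-5, -9) → (-5, 9)
T5 shear: x ← x − 2·y: (0, -5) → (10, -5); (-2, 7) → (-16, 7); (-3, 10) → (-23, 10); (-1, 1) → (-3, 1); (-5, 9) → (-23, 9)
T6 reflect across x = 0: (10, -5) → (-10, -5); (-16, 7) → (16, 7); (-23, 10) → (23, 10); (-3, 1) → (3, 1); (-23, 9) → (23, 9)

image vertices: (-10, -5), (16, 7), (23, 10), (3, 1), (23, 9)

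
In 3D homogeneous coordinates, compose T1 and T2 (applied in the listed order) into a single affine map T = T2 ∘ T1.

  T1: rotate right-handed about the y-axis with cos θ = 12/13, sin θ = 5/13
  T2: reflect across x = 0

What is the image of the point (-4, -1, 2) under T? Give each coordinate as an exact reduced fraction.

T1 rotate right-handed about the y-axis with cos θ = 12/13, sin θ = 5/13: (-4, -1, 2) → (-38/13, -1, 44/13)
T2 reflect across x = 0: (-38/13, -1, 44/13) → (38/13, -1, 44/13)

T(p) = (38/13, -1, 44/13)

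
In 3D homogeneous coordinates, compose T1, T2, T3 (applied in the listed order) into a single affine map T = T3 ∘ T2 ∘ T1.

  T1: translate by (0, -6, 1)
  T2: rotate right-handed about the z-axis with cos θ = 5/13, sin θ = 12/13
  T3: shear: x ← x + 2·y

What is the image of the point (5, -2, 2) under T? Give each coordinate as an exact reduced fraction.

T(p) = (161/13, 20/13, 3)

T1 translate by (0, -6, 1): (5, -2, 2) → (5, -8, 3)
T2 rotate right-handed about the z-axis with cos θ = 5/13, sin θ = 12/13: (5, -8, 3) → (121/13, 20/13, 3)
T3 shear: x ← x + 2·y: (121/13, 20/13, 3) → (161/13, 20/13, 3)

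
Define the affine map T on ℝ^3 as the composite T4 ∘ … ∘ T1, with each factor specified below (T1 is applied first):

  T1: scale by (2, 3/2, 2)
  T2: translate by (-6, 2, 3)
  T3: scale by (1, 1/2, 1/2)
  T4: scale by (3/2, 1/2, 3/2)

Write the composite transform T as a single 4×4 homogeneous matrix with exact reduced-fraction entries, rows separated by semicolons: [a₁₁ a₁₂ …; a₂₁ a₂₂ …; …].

T1 = [2 0 0 0; 0 3/2 0 0; 0 0 2 0; 0 0 0 1]
T2·T1 = [2 0 0 -6; 0 3/2 0 2; 0 0 2 3; 0 0 0 1]
T3·…·T1 = [2 0 0 -6; 0 3/4 0 1; 0 0 1 3/2; 0 0 0 1]
T4·…·T1 = [3 0 0 -9; 0 3/8 0 1/2; 0 0 3/2 9/4; 0 0 0 1]

T = [3 0 0 -9; 0 3/8 0 1/2; 0 0 3/2 9/4; 0 0 0 1]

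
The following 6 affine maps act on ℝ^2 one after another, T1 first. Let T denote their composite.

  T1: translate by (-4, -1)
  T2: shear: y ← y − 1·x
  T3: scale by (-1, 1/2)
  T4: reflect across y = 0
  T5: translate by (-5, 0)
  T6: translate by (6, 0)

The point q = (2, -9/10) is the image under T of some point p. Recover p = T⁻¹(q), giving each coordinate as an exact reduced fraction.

p = (3, 9/5)

T1 = [1 0 -4; 0 1 -1; 0 0 1]
T2·T1 = [1 0 -4; -1 1 3; 0 0 1]
T3·…·T1 = [-1 0 4; -1/2 1/2 3/2; 0 0 1]
T4·…·T1 = [-1 0 4; 1/2 -1/2 -3/2; 0 0 1]
T5·…·T1 = [-1 0 -1; 1/2 -1/2 -3/2; 0 0 1]
T6·…·T1 = [-1 0 5; 1/2 -1/2 -3/2; 0 0 1]
det M = 1/2; M⁻¹ = [-1 0 5; -1 -2 2; 0 0 1]
M⁻¹ · (2, -9/10)ᵀ = (3, 9/5)ᵀ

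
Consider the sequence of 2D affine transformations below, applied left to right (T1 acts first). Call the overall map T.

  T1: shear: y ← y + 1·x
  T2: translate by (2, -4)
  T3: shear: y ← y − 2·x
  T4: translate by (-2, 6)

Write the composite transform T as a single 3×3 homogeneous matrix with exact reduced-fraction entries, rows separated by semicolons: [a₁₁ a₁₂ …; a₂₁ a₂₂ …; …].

T1 = [1 0 0; 1 1 0; 0 0 1]
T2·T1 = [1 0 2; 1 1 -4; 0 0 1]
T3·…·T1 = [1 0 2; -1 1 -8; 0 0 1]
T4·…·T1 = [1 0 0; -1 1 -2; 0 0 1]

T = [1 0 0; -1 1 -2; 0 0 1]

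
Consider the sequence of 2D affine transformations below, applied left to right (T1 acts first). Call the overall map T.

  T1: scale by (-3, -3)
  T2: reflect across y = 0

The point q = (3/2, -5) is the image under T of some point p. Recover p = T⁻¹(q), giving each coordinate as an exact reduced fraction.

T1 = [-3 0 0; 0 -3 0; 0 0 1]
T2·T1 = [-3 0 0; 0 3 0; 0 0 1]
det M = -9; M⁻¹ = [-1/3 0 0; 0 1/3 0; 0 0 1]
M⁻¹ · (3/2, -5)ᵀ = (-1/2, -5/3)ᵀ

p = (-1/2, -5/3)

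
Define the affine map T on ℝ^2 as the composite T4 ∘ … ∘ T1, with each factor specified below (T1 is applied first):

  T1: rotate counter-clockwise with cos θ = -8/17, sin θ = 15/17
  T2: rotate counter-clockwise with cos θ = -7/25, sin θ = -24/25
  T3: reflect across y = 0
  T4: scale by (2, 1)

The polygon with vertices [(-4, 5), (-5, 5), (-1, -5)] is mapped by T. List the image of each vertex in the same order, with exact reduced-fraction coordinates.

image vertices: (-4198/425, -1732/425), (-1006/85, -329/85), (38/425, 2167/425)

T1 rotate counter-clockwise with cos θ = -8/17, sin θ = 15/17: (-4, 5) → (-43/17, -100/17); (-5, 5) → (-35/17, -115/17); (-1, -5) → (83/17, 25/17)
T2 rotate counter-clockwise with cos θ = -7/25, sin θ = -24/25: (-43/17, -100/17) → (-2099/425, 1732/425); (-35/17, -115/17) → (-503/85, 329/85); (83/17, 25/17) → (19/425, -2167/425)
T3 reflect across y = 0: (-2099/425, 1732/425) → (-2099/425, -1732/425); (-503/85, 329/85) → (-503/85, -329/85); (19/425, -2167/425) → (19/425, 2167/425)
T4 scale by (2, 1): (-2099/425, -1732/425) → (-4198/425, -1732/425); (-503/85, -329/85) → (-1006/85, -329/85); (19/425, 2167/425) → (38/425, 2167/425)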